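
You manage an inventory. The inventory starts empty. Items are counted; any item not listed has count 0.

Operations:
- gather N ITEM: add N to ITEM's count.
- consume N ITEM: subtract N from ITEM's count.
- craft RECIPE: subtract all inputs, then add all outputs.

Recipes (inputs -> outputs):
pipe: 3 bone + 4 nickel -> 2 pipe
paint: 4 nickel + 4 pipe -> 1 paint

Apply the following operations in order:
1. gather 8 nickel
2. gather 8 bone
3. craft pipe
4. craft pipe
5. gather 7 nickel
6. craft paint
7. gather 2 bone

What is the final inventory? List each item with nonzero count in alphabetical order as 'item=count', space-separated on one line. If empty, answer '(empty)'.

After 1 (gather 8 nickel): nickel=8
After 2 (gather 8 bone): bone=8 nickel=8
After 3 (craft pipe): bone=5 nickel=4 pipe=2
After 4 (craft pipe): bone=2 pipe=4
After 5 (gather 7 nickel): bone=2 nickel=7 pipe=4
After 6 (craft paint): bone=2 nickel=3 paint=1
After 7 (gather 2 bone): bone=4 nickel=3 paint=1

Answer: bone=4 nickel=3 paint=1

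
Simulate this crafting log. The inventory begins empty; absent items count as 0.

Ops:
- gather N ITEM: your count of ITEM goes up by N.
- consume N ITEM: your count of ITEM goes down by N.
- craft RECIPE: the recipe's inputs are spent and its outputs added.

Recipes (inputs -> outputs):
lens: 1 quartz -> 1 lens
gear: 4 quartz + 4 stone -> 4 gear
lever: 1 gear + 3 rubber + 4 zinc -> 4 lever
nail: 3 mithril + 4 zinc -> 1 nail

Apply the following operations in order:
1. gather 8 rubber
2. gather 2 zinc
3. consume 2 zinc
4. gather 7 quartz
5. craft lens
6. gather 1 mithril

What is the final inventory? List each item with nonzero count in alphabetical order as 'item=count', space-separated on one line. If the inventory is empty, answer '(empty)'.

After 1 (gather 8 rubber): rubber=8
After 2 (gather 2 zinc): rubber=8 zinc=2
After 3 (consume 2 zinc): rubber=8
After 4 (gather 7 quartz): quartz=7 rubber=8
After 5 (craft lens): lens=1 quartz=6 rubber=8
After 6 (gather 1 mithril): lens=1 mithril=1 quartz=6 rubber=8

Answer: lens=1 mithril=1 quartz=6 rubber=8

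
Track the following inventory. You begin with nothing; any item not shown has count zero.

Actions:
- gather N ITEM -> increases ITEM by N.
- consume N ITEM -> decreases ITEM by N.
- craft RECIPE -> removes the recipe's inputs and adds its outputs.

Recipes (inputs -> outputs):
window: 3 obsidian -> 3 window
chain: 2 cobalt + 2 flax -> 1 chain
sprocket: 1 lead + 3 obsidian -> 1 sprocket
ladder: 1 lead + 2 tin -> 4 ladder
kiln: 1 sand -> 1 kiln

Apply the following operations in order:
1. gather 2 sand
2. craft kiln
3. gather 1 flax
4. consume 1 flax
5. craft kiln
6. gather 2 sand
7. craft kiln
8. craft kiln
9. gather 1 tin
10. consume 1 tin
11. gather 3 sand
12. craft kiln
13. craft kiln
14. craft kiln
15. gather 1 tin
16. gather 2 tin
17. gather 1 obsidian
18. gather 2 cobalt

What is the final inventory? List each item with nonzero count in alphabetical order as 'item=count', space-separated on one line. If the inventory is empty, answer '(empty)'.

Answer: cobalt=2 kiln=7 obsidian=1 tin=3

Derivation:
After 1 (gather 2 sand): sand=2
After 2 (craft kiln): kiln=1 sand=1
After 3 (gather 1 flax): flax=1 kiln=1 sand=1
After 4 (consume 1 flax): kiln=1 sand=1
After 5 (craft kiln): kiln=2
After 6 (gather 2 sand): kiln=2 sand=2
After 7 (craft kiln): kiln=3 sand=1
After 8 (craft kiln): kiln=4
After 9 (gather 1 tin): kiln=4 tin=1
After 10 (consume 1 tin): kiln=4
After 11 (gather 3 sand): kiln=4 sand=3
After 12 (craft kiln): kiln=5 sand=2
After 13 (craft kiln): kiln=6 sand=1
After 14 (craft kiln): kiln=7
After 15 (gather 1 tin): kiln=7 tin=1
After 16 (gather 2 tin): kiln=7 tin=3
After 17 (gather 1 obsidian): kiln=7 obsidian=1 tin=3
After 18 (gather 2 cobalt): cobalt=2 kiln=7 obsidian=1 tin=3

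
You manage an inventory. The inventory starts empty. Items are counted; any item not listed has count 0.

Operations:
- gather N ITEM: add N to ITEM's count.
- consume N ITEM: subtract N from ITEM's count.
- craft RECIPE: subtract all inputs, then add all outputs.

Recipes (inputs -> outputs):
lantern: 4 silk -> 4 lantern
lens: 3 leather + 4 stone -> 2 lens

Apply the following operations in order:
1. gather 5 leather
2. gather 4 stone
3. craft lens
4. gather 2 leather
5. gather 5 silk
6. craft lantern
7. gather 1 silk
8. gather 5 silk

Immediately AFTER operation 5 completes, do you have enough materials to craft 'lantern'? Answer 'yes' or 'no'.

Answer: yes

Derivation:
After 1 (gather 5 leather): leather=5
After 2 (gather 4 stone): leather=5 stone=4
After 3 (craft lens): leather=2 lens=2
After 4 (gather 2 leather): leather=4 lens=2
After 5 (gather 5 silk): leather=4 lens=2 silk=5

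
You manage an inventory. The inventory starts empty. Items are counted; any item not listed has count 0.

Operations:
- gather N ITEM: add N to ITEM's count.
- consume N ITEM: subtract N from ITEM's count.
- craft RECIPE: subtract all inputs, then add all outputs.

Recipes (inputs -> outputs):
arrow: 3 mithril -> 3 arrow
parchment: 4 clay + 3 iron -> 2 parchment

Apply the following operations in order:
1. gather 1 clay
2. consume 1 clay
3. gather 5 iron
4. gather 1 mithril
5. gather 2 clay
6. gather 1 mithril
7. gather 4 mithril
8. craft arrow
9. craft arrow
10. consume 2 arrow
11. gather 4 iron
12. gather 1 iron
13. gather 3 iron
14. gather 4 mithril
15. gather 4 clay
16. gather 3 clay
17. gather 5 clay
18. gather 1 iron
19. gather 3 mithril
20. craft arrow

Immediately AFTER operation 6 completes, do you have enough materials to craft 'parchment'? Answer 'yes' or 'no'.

After 1 (gather 1 clay): clay=1
After 2 (consume 1 clay): (empty)
After 3 (gather 5 iron): iron=5
After 4 (gather 1 mithril): iron=5 mithril=1
After 5 (gather 2 clay): clay=2 iron=5 mithril=1
After 6 (gather 1 mithril): clay=2 iron=5 mithril=2

Answer: no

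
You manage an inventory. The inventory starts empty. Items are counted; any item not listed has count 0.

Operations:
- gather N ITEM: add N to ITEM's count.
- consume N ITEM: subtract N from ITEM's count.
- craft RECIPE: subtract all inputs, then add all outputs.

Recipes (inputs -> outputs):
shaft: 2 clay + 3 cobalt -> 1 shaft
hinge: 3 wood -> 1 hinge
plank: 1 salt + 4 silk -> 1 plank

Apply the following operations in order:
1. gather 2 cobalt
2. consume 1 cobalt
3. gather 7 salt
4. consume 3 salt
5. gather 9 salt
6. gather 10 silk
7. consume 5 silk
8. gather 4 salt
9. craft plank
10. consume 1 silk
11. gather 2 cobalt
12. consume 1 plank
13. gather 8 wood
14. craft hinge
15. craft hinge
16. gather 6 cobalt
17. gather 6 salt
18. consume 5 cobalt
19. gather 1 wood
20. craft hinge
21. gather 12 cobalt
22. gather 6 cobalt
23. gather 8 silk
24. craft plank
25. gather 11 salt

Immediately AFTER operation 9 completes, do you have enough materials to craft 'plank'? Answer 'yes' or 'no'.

After 1 (gather 2 cobalt): cobalt=2
After 2 (consume 1 cobalt): cobalt=1
After 3 (gather 7 salt): cobalt=1 salt=7
After 4 (consume 3 salt): cobalt=1 salt=4
After 5 (gather 9 salt): cobalt=1 salt=13
After 6 (gather 10 silk): cobalt=1 salt=13 silk=10
After 7 (consume 5 silk): cobalt=1 salt=13 silk=5
After 8 (gather 4 salt): cobalt=1 salt=17 silk=5
After 9 (craft plank): cobalt=1 plank=1 salt=16 silk=1

Answer: no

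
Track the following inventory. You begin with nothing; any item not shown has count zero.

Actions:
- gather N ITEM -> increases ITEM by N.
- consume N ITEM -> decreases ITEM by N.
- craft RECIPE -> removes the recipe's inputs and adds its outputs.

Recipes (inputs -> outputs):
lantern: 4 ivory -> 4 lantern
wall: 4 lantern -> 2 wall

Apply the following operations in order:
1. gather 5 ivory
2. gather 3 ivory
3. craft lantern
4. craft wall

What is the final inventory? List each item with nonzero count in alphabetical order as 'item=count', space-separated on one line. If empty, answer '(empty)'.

Answer: ivory=4 wall=2

Derivation:
After 1 (gather 5 ivory): ivory=5
After 2 (gather 3 ivory): ivory=8
After 3 (craft lantern): ivory=4 lantern=4
After 4 (craft wall): ivory=4 wall=2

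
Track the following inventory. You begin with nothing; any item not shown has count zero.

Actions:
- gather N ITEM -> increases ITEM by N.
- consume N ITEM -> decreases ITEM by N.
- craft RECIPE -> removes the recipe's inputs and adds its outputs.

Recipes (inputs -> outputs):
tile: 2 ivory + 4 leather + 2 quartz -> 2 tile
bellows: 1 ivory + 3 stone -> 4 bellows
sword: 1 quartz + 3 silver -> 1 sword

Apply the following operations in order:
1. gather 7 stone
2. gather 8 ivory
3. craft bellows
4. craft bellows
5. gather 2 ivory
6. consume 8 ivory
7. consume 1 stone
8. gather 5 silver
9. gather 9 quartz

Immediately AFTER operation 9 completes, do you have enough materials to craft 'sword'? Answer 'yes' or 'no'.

After 1 (gather 7 stone): stone=7
After 2 (gather 8 ivory): ivory=8 stone=7
After 3 (craft bellows): bellows=4 ivory=7 stone=4
After 4 (craft bellows): bellows=8 ivory=6 stone=1
After 5 (gather 2 ivory): bellows=8 ivory=8 stone=1
After 6 (consume 8 ivory): bellows=8 stone=1
After 7 (consume 1 stone): bellows=8
After 8 (gather 5 silver): bellows=8 silver=5
After 9 (gather 9 quartz): bellows=8 quartz=9 silver=5

Answer: yes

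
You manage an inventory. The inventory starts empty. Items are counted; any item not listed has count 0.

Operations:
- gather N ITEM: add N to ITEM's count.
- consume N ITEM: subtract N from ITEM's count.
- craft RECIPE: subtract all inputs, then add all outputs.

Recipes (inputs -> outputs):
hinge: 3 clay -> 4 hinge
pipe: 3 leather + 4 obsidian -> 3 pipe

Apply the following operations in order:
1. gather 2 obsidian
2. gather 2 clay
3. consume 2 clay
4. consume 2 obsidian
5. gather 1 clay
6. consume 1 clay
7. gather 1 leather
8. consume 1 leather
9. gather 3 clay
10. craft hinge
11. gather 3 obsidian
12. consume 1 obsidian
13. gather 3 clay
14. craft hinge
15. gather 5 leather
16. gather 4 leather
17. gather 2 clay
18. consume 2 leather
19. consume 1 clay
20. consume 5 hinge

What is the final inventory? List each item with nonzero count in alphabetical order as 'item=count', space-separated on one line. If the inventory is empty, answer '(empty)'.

Answer: clay=1 hinge=3 leather=7 obsidian=2

Derivation:
After 1 (gather 2 obsidian): obsidian=2
After 2 (gather 2 clay): clay=2 obsidian=2
After 3 (consume 2 clay): obsidian=2
After 4 (consume 2 obsidian): (empty)
After 5 (gather 1 clay): clay=1
After 6 (consume 1 clay): (empty)
After 7 (gather 1 leather): leather=1
After 8 (consume 1 leather): (empty)
After 9 (gather 3 clay): clay=3
After 10 (craft hinge): hinge=4
After 11 (gather 3 obsidian): hinge=4 obsidian=3
After 12 (consume 1 obsidian): hinge=4 obsidian=2
After 13 (gather 3 clay): clay=3 hinge=4 obsidian=2
After 14 (craft hinge): hinge=8 obsidian=2
After 15 (gather 5 leather): hinge=8 leather=5 obsidian=2
After 16 (gather 4 leather): hinge=8 leather=9 obsidian=2
After 17 (gather 2 clay): clay=2 hinge=8 leather=9 obsidian=2
After 18 (consume 2 leather): clay=2 hinge=8 leather=7 obsidian=2
After 19 (consume 1 clay): clay=1 hinge=8 leather=7 obsidian=2
After 20 (consume 5 hinge): clay=1 hinge=3 leather=7 obsidian=2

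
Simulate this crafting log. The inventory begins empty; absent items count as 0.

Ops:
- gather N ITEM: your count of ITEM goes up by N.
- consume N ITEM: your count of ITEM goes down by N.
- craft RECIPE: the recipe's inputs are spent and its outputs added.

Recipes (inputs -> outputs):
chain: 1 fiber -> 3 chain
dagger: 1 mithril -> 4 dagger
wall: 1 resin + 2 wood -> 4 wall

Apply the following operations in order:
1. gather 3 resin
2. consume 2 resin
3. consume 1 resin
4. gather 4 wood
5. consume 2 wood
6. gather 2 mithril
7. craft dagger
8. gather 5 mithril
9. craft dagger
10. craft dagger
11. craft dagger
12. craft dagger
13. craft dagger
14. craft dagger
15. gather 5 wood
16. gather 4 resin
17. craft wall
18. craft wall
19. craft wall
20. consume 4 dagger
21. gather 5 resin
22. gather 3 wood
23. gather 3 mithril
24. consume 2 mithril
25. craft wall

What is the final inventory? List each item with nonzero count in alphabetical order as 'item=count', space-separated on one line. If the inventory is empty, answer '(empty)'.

After 1 (gather 3 resin): resin=3
After 2 (consume 2 resin): resin=1
After 3 (consume 1 resin): (empty)
After 4 (gather 4 wood): wood=4
After 5 (consume 2 wood): wood=2
After 6 (gather 2 mithril): mithril=2 wood=2
After 7 (craft dagger): dagger=4 mithril=1 wood=2
After 8 (gather 5 mithril): dagger=4 mithril=6 wood=2
After 9 (craft dagger): dagger=8 mithril=5 wood=2
After 10 (craft dagger): dagger=12 mithril=4 wood=2
After 11 (craft dagger): dagger=16 mithril=3 wood=2
After 12 (craft dagger): dagger=20 mithril=2 wood=2
After 13 (craft dagger): dagger=24 mithril=1 wood=2
After 14 (craft dagger): dagger=28 wood=2
After 15 (gather 5 wood): dagger=28 wood=7
After 16 (gather 4 resin): dagger=28 resin=4 wood=7
After 17 (craft wall): dagger=28 resin=3 wall=4 wood=5
After 18 (craft wall): dagger=28 resin=2 wall=8 wood=3
After 19 (craft wall): dagger=28 resin=1 wall=12 wood=1
After 20 (consume 4 dagger): dagger=24 resin=1 wall=12 wood=1
After 21 (gather 5 resin): dagger=24 resin=6 wall=12 wood=1
After 22 (gather 3 wood): dagger=24 resin=6 wall=12 wood=4
After 23 (gather 3 mithril): dagger=24 mithril=3 resin=6 wall=12 wood=4
After 24 (consume 2 mithril): dagger=24 mithril=1 resin=6 wall=12 wood=4
After 25 (craft wall): dagger=24 mithril=1 resin=5 wall=16 wood=2

Answer: dagger=24 mithril=1 resin=5 wall=16 wood=2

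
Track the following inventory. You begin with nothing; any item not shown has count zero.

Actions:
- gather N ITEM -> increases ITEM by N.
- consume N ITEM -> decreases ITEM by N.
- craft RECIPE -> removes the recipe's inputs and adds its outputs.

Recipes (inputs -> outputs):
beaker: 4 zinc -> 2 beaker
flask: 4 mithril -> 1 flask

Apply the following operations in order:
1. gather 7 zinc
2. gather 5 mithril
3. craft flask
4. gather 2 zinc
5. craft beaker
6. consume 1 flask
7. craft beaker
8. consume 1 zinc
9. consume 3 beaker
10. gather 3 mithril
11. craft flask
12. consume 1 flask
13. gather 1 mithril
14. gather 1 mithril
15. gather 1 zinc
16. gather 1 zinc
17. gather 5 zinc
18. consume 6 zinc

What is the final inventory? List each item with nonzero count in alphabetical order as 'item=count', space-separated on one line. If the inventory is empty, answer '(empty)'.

Answer: beaker=1 mithril=2 zinc=1

Derivation:
After 1 (gather 7 zinc): zinc=7
After 2 (gather 5 mithril): mithril=5 zinc=7
After 3 (craft flask): flask=1 mithril=1 zinc=7
After 4 (gather 2 zinc): flask=1 mithril=1 zinc=9
After 5 (craft beaker): beaker=2 flask=1 mithril=1 zinc=5
After 6 (consume 1 flask): beaker=2 mithril=1 zinc=5
After 7 (craft beaker): beaker=4 mithril=1 zinc=1
After 8 (consume 1 zinc): beaker=4 mithril=1
After 9 (consume 3 beaker): beaker=1 mithril=1
After 10 (gather 3 mithril): beaker=1 mithril=4
After 11 (craft flask): beaker=1 flask=1
After 12 (consume 1 flask): beaker=1
After 13 (gather 1 mithril): beaker=1 mithril=1
After 14 (gather 1 mithril): beaker=1 mithril=2
After 15 (gather 1 zinc): beaker=1 mithril=2 zinc=1
After 16 (gather 1 zinc): beaker=1 mithril=2 zinc=2
After 17 (gather 5 zinc): beaker=1 mithril=2 zinc=7
After 18 (consume 6 zinc): beaker=1 mithril=2 zinc=1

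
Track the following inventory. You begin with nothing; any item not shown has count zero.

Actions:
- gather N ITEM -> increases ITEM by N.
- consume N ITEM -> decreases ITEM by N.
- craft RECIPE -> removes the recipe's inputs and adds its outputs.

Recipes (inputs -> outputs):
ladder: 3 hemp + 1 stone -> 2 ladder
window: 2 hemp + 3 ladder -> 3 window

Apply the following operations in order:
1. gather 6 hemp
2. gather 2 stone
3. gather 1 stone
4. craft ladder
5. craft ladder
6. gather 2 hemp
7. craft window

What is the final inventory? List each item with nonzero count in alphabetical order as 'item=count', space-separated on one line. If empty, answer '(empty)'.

Answer: ladder=1 stone=1 window=3

Derivation:
After 1 (gather 6 hemp): hemp=6
After 2 (gather 2 stone): hemp=6 stone=2
After 3 (gather 1 stone): hemp=6 stone=3
After 4 (craft ladder): hemp=3 ladder=2 stone=2
After 5 (craft ladder): ladder=4 stone=1
After 6 (gather 2 hemp): hemp=2 ladder=4 stone=1
After 7 (craft window): ladder=1 stone=1 window=3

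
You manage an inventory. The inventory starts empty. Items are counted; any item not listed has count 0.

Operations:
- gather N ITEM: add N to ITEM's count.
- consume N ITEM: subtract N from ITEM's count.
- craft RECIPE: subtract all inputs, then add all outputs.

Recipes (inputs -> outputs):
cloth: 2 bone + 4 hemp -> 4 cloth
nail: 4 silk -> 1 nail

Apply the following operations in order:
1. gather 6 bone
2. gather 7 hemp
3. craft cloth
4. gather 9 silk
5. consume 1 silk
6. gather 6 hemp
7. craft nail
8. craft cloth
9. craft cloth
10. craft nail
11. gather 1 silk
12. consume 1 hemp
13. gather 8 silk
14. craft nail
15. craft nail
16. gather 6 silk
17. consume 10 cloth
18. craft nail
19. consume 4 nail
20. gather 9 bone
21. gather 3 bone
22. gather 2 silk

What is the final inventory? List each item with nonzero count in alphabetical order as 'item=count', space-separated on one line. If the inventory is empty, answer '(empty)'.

Answer: bone=12 cloth=2 nail=1 silk=5

Derivation:
After 1 (gather 6 bone): bone=6
After 2 (gather 7 hemp): bone=6 hemp=7
After 3 (craft cloth): bone=4 cloth=4 hemp=3
After 4 (gather 9 silk): bone=4 cloth=4 hemp=3 silk=9
After 5 (consume 1 silk): bone=4 cloth=4 hemp=3 silk=8
After 6 (gather 6 hemp): bone=4 cloth=4 hemp=9 silk=8
After 7 (craft nail): bone=4 cloth=4 hemp=9 nail=1 silk=4
After 8 (craft cloth): bone=2 cloth=8 hemp=5 nail=1 silk=4
After 9 (craft cloth): cloth=12 hemp=1 nail=1 silk=4
After 10 (craft nail): cloth=12 hemp=1 nail=2
After 11 (gather 1 silk): cloth=12 hemp=1 nail=2 silk=1
After 12 (consume 1 hemp): cloth=12 nail=2 silk=1
After 13 (gather 8 silk): cloth=12 nail=2 silk=9
After 14 (craft nail): cloth=12 nail=3 silk=5
After 15 (craft nail): cloth=12 nail=4 silk=1
After 16 (gather 6 silk): cloth=12 nail=4 silk=7
After 17 (consume 10 cloth): cloth=2 nail=4 silk=7
After 18 (craft nail): cloth=2 nail=5 silk=3
After 19 (consume 4 nail): cloth=2 nail=1 silk=3
After 20 (gather 9 bone): bone=9 cloth=2 nail=1 silk=3
After 21 (gather 3 bone): bone=12 cloth=2 nail=1 silk=3
After 22 (gather 2 silk): bone=12 cloth=2 nail=1 silk=5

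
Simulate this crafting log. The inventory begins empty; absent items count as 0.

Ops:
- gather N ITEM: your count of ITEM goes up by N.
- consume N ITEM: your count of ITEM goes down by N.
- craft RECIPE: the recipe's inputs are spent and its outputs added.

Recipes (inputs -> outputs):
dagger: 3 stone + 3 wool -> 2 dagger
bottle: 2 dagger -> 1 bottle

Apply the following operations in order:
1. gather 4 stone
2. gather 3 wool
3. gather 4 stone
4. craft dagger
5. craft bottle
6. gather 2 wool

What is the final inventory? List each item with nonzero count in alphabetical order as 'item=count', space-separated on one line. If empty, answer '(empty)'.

Answer: bottle=1 stone=5 wool=2

Derivation:
After 1 (gather 4 stone): stone=4
After 2 (gather 3 wool): stone=4 wool=3
After 3 (gather 4 stone): stone=8 wool=3
After 4 (craft dagger): dagger=2 stone=5
After 5 (craft bottle): bottle=1 stone=5
After 6 (gather 2 wool): bottle=1 stone=5 wool=2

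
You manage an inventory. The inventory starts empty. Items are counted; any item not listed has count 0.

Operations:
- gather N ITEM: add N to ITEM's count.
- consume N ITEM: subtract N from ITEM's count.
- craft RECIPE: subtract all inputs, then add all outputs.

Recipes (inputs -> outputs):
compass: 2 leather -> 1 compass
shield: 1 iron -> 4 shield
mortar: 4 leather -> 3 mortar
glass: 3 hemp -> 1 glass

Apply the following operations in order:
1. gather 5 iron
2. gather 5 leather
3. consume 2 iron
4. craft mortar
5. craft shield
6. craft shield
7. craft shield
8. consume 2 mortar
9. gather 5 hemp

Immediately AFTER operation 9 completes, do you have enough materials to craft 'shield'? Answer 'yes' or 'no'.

After 1 (gather 5 iron): iron=5
After 2 (gather 5 leather): iron=5 leather=5
After 3 (consume 2 iron): iron=3 leather=5
After 4 (craft mortar): iron=3 leather=1 mortar=3
After 5 (craft shield): iron=2 leather=1 mortar=3 shield=4
After 6 (craft shield): iron=1 leather=1 mortar=3 shield=8
After 7 (craft shield): leather=1 mortar=3 shield=12
After 8 (consume 2 mortar): leather=1 mortar=1 shield=12
After 9 (gather 5 hemp): hemp=5 leather=1 mortar=1 shield=12

Answer: no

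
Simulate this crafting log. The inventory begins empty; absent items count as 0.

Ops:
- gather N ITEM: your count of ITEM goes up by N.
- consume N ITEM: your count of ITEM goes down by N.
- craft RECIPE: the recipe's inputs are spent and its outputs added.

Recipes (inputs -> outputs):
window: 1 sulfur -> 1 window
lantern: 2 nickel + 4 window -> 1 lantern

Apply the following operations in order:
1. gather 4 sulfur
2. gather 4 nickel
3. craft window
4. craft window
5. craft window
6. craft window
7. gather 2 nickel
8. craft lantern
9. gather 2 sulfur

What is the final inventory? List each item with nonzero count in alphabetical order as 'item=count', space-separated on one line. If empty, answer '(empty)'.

After 1 (gather 4 sulfur): sulfur=4
After 2 (gather 4 nickel): nickel=4 sulfur=4
After 3 (craft window): nickel=4 sulfur=3 window=1
After 4 (craft window): nickel=4 sulfur=2 window=2
After 5 (craft window): nickel=4 sulfur=1 window=3
After 6 (craft window): nickel=4 window=4
After 7 (gather 2 nickel): nickel=6 window=4
After 8 (craft lantern): lantern=1 nickel=4
After 9 (gather 2 sulfur): lantern=1 nickel=4 sulfur=2

Answer: lantern=1 nickel=4 sulfur=2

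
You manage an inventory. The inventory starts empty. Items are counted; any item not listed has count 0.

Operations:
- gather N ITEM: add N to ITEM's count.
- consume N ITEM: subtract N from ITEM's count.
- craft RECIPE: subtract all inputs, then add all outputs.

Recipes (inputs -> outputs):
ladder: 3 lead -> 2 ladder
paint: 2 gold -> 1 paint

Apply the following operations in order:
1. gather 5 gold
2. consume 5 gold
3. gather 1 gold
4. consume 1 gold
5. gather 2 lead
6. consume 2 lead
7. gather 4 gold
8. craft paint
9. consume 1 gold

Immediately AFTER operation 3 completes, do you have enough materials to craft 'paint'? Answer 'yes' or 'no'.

After 1 (gather 5 gold): gold=5
After 2 (consume 5 gold): (empty)
After 3 (gather 1 gold): gold=1

Answer: no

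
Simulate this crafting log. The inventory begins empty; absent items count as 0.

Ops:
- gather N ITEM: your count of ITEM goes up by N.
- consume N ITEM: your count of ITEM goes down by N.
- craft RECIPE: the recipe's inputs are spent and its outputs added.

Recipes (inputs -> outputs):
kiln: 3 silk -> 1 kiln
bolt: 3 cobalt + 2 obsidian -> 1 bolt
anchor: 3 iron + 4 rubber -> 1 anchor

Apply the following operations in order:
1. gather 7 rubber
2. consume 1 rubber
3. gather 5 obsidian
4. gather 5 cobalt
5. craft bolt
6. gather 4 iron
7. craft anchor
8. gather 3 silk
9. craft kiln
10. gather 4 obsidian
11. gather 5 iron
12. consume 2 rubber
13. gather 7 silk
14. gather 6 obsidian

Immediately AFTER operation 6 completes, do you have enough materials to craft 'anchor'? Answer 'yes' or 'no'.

After 1 (gather 7 rubber): rubber=7
After 2 (consume 1 rubber): rubber=6
After 3 (gather 5 obsidian): obsidian=5 rubber=6
After 4 (gather 5 cobalt): cobalt=5 obsidian=5 rubber=6
After 5 (craft bolt): bolt=1 cobalt=2 obsidian=3 rubber=6
After 6 (gather 4 iron): bolt=1 cobalt=2 iron=4 obsidian=3 rubber=6

Answer: yes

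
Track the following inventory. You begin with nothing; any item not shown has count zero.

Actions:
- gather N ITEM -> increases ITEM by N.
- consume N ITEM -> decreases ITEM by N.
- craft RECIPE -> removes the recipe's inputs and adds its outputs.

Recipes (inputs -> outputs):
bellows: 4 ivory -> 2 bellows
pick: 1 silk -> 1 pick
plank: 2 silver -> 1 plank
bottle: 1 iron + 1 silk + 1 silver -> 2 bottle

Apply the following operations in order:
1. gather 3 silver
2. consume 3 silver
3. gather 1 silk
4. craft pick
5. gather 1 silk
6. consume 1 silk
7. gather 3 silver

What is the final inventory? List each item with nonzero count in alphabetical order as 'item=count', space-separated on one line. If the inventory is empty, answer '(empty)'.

Answer: pick=1 silver=3

Derivation:
After 1 (gather 3 silver): silver=3
After 2 (consume 3 silver): (empty)
After 3 (gather 1 silk): silk=1
After 4 (craft pick): pick=1
After 5 (gather 1 silk): pick=1 silk=1
After 6 (consume 1 silk): pick=1
After 7 (gather 3 silver): pick=1 silver=3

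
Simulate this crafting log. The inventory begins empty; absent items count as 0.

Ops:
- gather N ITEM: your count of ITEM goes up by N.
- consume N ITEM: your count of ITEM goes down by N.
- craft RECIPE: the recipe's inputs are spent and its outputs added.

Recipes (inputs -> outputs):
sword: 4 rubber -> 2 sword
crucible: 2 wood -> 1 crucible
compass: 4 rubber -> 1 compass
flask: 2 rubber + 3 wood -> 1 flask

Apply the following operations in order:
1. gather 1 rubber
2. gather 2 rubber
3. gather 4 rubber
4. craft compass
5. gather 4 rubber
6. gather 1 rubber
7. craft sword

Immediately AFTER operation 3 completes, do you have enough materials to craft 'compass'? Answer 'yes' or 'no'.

Answer: yes

Derivation:
After 1 (gather 1 rubber): rubber=1
After 2 (gather 2 rubber): rubber=3
After 3 (gather 4 rubber): rubber=7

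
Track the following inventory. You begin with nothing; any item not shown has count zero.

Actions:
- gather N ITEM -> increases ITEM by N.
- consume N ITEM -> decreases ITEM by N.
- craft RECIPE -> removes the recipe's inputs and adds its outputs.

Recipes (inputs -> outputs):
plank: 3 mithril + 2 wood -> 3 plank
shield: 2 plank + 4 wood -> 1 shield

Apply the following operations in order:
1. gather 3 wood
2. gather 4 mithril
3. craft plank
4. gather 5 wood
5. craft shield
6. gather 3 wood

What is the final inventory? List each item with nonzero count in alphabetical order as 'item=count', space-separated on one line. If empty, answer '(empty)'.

After 1 (gather 3 wood): wood=3
After 2 (gather 4 mithril): mithril=4 wood=3
After 3 (craft plank): mithril=1 plank=3 wood=1
After 4 (gather 5 wood): mithril=1 plank=3 wood=6
After 5 (craft shield): mithril=1 plank=1 shield=1 wood=2
After 6 (gather 3 wood): mithril=1 plank=1 shield=1 wood=5

Answer: mithril=1 plank=1 shield=1 wood=5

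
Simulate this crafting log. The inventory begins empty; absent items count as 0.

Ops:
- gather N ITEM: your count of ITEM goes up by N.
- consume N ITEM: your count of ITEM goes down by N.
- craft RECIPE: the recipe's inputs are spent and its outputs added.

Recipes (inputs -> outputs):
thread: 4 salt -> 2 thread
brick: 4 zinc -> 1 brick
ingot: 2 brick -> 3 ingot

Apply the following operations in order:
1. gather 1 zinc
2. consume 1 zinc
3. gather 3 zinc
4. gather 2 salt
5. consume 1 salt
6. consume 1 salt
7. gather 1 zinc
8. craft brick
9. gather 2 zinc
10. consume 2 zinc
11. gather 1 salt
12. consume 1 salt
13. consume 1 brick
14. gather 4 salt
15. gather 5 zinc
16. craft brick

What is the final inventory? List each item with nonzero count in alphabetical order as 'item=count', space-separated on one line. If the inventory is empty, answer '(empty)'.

Answer: brick=1 salt=4 zinc=1

Derivation:
After 1 (gather 1 zinc): zinc=1
After 2 (consume 1 zinc): (empty)
After 3 (gather 3 zinc): zinc=3
After 4 (gather 2 salt): salt=2 zinc=3
After 5 (consume 1 salt): salt=1 zinc=3
After 6 (consume 1 salt): zinc=3
After 7 (gather 1 zinc): zinc=4
After 8 (craft brick): brick=1
After 9 (gather 2 zinc): brick=1 zinc=2
After 10 (consume 2 zinc): brick=1
After 11 (gather 1 salt): brick=1 salt=1
After 12 (consume 1 salt): brick=1
After 13 (consume 1 brick): (empty)
After 14 (gather 4 salt): salt=4
After 15 (gather 5 zinc): salt=4 zinc=5
After 16 (craft brick): brick=1 salt=4 zinc=1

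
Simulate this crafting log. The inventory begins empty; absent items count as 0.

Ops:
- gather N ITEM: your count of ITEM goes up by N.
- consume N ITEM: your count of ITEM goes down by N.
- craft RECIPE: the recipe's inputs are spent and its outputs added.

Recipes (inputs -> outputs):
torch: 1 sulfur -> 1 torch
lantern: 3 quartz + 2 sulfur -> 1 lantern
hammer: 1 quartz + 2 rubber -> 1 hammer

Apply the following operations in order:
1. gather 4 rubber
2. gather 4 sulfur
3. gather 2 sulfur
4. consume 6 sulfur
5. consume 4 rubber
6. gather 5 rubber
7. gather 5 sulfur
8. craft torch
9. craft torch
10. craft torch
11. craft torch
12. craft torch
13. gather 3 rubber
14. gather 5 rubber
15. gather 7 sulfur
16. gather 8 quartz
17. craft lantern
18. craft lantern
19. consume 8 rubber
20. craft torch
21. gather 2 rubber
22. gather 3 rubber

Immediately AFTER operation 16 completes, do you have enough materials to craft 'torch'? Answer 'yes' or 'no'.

Answer: yes

Derivation:
After 1 (gather 4 rubber): rubber=4
After 2 (gather 4 sulfur): rubber=4 sulfur=4
After 3 (gather 2 sulfur): rubber=4 sulfur=6
After 4 (consume 6 sulfur): rubber=4
After 5 (consume 4 rubber): (empty)
After 6 (gather 5 rubber): rubber=5
After 7 (gather 5 sulfur): rubber=5 sulfur=5
After 8 (craft torch): rubber=5 sulfur=4 torch=1
After 9 (craft torch): rubber=5 sulfur=3 torch=2
After 10 (craft torch): rubber=5 sulfur=2 torch=3
After 11 (craft torch): rubber=5 sulfur=1 torch=4
After 12 (craft torch): rubber=5 torch=5
After 13 (gather 3 rubber): rubber=8 torch=5
After 14 (gather 5 rubber): rubber=13 torch=5
After 15 (gather 7 sulfur): rubber=13 sulfur=7 torch=5
After 16 (gather 8 quartz): quartz=8 rubber=13 sulfur=7 torch=5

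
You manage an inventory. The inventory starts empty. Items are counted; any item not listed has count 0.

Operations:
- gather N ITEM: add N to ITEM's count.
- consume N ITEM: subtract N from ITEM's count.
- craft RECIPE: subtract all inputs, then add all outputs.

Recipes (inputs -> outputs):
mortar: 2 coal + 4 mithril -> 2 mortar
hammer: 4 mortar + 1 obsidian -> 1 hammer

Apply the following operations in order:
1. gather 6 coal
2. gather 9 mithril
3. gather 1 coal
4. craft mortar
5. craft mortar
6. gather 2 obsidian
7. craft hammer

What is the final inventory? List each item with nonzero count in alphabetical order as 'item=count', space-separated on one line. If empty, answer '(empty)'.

Answer: coal=3 hammer=1 mithril=1 obsidian=1

Derivation:
After 1 (gather 6 coal): coal=6
After 2 (gather 9 mithril): coal=6 mithril=9
After 3 (gather 1 coal): coal=7 mithril=9
After 4 (craft mortar): coal=5 mithril=5 mortar=2
After 5 (craft mortar): coal=3 mithril=1 mortar=4
After 6 (gather 2 obsidian): coal=3 mithril=1 mortar=4 obsidian=2
After 7 (craft hammer): coal=3 hammer=1 mithril=1 obsidian=1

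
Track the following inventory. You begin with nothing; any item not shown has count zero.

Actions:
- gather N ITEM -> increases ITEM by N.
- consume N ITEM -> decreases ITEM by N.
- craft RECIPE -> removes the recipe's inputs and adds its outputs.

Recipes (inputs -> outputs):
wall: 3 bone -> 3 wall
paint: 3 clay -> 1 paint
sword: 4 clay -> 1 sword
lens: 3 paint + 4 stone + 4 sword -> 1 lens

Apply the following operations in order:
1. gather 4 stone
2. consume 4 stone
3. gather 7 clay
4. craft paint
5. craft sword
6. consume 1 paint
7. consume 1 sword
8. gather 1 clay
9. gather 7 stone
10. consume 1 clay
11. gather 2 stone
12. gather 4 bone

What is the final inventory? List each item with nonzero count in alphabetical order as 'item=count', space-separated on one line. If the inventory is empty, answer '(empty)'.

Answer: bone=4 stone=9

Derivation:
After 1 (gather 4 stone): stone=4
After 2 (consume 4 stone): (empty)
After 3 (gather 7 clay): clay=7
After 4 (craft paint): clay=4 paint=1
After 5 (craft sword): paint=1 sword=1
After 6 (consume 1 paint): sword=1
After 7 (consume 1 sword): (empty)
After 8 (gather 1 clay): clay=1
After 9 (gather 7 stone): clay=1 stone=7
After 10 (consume 1 clay): stone=7
After 11 (gather 2 stone): stone=9
After 12 (gather 4 bone): bone=4 stone=9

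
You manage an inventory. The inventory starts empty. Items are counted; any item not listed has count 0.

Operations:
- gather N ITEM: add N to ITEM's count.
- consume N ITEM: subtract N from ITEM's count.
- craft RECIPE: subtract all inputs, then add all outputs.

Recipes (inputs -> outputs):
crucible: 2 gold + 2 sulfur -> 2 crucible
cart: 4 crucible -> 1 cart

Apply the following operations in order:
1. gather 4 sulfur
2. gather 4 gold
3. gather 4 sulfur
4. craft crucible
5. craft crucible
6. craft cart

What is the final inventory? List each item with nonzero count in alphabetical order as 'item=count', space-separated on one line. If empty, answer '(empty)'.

After 1 (gather 4 sulfur): sulfur=4
After 2 (gather 4 gold): gold=4 sulfur=4
After 3 (gather 4 sulfur): gold=4 sulfur=8
After 4 (craft crucible): crucible=2 gold=2 sulfur=6
After 5 (craft crucible): crucible=4 sulfur=4
After 6 (craft cart): cart=1 sulfur=4

Answer: cart=1 sulfur=4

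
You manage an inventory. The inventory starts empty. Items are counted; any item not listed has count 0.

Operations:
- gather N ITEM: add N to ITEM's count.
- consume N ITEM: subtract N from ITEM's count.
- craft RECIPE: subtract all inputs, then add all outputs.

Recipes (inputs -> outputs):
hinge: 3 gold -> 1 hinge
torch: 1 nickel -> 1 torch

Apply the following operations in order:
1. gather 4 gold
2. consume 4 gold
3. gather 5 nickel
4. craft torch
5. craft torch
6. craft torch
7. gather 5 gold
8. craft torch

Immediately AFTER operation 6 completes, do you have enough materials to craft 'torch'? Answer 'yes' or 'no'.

Answer: yes

Derivation:
After 1 (gather 4 gold): gold=4
After 2 (consume 4 gold): (empty)
After 3 (gather 5 nickel): nickel=5
After 4 (craft torch): nickel=4 torch=1
After 5 (craft torch): nickel=3 torch=2
After 6 (craft torch): nickel=2 torch=3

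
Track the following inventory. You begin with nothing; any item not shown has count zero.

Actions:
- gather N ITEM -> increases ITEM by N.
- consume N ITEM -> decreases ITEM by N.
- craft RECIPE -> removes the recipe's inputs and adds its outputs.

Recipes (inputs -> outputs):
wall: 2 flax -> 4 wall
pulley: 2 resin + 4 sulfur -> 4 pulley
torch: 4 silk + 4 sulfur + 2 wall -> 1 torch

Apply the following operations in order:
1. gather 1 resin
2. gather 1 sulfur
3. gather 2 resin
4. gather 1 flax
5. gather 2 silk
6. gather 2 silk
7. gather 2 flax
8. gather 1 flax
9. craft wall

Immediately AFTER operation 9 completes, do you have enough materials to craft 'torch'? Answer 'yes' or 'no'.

Answer: no

Derivation:
After 1 (gather 1 resin): resin=1
After 2 (gather 1 sulfur): resin=1 sulfur=1
After 3 (gather 2 resin): resin=3 sulfur=1
After 4 (gather 1 flax): flax=1 resin=3 sulfur=1
After 5 (gather 2 silk): flax=1 resin=3 silk=2 sulfur=1
After 6 (gather 2 silk): flax=1 resin=3 silk=4 sulfur=1
After 7 (gather 2 flax): flax=3 resin=3 silk=4 sulfur=1
After 8 (gather 1 flax): flax=4 resin=3 silk=4 sulfur=1
After 9 (craft wall): flax=2 resin=3 silk=4 sulfur=1 wall=4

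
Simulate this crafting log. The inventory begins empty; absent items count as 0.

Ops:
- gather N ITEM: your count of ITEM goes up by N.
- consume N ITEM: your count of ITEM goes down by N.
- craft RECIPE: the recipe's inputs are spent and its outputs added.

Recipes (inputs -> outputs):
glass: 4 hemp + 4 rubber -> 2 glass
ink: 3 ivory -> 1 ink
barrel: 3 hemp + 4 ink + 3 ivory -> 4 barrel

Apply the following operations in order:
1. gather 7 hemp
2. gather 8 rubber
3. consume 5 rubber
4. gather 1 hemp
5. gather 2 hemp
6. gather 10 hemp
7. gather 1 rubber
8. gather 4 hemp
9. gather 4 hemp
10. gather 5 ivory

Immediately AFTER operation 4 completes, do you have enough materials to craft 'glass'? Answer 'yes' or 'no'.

After 1 (gather 7 hemp): hemp=7
After 2 (gather 8 rubber): hemp=7 rubber=8
After 3 (consume 5 rubber): hemp=7 rubber=3
After 4 (gather 1 hemp): hemp=8 rubber=3

Answer: no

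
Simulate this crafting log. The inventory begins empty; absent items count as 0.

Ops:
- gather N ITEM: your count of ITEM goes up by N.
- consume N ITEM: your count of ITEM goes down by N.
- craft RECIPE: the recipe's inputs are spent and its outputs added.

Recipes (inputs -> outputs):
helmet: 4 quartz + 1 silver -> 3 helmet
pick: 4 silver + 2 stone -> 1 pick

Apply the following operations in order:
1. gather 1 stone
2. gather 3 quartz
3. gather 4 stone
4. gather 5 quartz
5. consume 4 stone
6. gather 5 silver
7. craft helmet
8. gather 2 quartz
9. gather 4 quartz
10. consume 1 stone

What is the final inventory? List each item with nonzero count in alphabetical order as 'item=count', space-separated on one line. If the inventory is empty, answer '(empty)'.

Answer: helmet=3 quartz=10 silver=4

Derivation:
After 1 (gather 1 stone): stone=1
After 2 (gather 3 quartz): quartz=3 stone=1
After 3 (gather 4 stone): quartz=3 stone=5
After 4 (gather 5 quartz): quartz=8 stone=5
After 5 (consume 4 stone): quartz=8 stone=1
After 6 (gather 5 silver): quartz=8 silver=5 stone=1
After 7 (craft helmet): helmet=3 quartz=4 silver=4 stone=1
After 8 (gather 2 quartz): helmet=3 quartz=6 silver=4 stone=1
After 9 (gather 4 quartz): helmet=3 quartz=10 silver=4 stone=1
After 10 (consume 1 stone): helmet=3 quartz=10 silver=4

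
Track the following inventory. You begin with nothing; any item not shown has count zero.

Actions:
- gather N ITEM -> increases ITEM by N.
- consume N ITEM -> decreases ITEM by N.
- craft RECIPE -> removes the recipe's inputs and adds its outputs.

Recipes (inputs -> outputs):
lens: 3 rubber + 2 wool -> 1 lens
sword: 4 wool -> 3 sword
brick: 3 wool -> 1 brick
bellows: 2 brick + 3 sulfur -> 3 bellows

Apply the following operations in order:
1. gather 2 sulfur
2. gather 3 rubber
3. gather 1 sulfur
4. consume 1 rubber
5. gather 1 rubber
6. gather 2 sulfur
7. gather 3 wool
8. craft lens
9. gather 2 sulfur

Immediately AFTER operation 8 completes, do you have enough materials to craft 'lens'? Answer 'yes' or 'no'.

Answer: no

Derivation:
After 1 (gather 2 sulfur): sulfur=2
After 2 (gather 3 rubber): rubber=3 sulfur=2
After 3 (gather 1 sulfur): rubber=3 sulfur=3
After 4 (consume 1 rubber): rubber=2 sulfur=3
After 5 (gather 1 rubber): rubber=3 sulfur=3
After 6 (gather 2 sulfur): rubber=3 sulfur=5
After 7 (gather 3 wool): rubber=3 sulfur=5 wool=3
After 8 (craft lens): lens=1 sulfur=5 wool=1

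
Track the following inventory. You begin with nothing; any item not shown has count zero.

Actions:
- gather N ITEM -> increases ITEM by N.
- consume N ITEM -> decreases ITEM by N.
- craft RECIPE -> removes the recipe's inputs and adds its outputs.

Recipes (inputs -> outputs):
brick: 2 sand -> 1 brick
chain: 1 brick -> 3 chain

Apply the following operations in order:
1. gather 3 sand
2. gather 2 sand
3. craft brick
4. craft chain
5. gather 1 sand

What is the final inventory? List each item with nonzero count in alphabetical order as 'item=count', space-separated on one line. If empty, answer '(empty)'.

Answer: chain=3 sand=4

Derivation:
After 1 (gather 3 sand): sand=3
After 2 (gather 2 sand): sand=5
After 3 (craft brick): brick=1 sand=3
After 4 (craft chain): chain=3 sand=3
After 5 (gather 1 sand): chain=3 sand=4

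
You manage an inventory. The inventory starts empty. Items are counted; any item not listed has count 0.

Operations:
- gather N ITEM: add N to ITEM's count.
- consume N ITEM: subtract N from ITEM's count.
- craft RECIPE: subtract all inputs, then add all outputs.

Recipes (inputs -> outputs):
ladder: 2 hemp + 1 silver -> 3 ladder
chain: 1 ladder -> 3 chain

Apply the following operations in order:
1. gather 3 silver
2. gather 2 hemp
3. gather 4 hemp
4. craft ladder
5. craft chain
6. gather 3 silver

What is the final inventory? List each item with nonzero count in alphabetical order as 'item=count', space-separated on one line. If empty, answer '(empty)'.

After 1 (gather 3 silver): silver=3
After 2 (gather 2 hemp): hemp=2 silver=3
After 3 (gather 4 hemp): hemp=6 silver=3
After 4 (craft ladder): hemp=4 ladder=3 silver=2
After 5 (craft chain): chain=3 hemp=4 ladder=2 silver=2
After 6 (gather 3 silver): chain=3 hemp=4 ladder=2 silver=5

Answer: chain=3 hemp=4 ladder=2 silver=5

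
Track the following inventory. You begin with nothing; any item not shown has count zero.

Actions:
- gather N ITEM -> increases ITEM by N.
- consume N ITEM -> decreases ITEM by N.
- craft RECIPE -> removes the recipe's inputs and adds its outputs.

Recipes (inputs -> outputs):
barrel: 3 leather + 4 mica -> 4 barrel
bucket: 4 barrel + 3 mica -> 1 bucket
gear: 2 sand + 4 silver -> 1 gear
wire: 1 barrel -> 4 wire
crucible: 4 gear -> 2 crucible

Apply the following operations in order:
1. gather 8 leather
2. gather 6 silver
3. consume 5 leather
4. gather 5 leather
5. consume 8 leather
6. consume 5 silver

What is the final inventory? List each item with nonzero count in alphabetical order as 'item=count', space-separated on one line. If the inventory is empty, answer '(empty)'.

Answer: silver=1

Derivation:
After 1 (gather 8 leather): leather=8
After 2 (gather 6 silver): leather=8 silver=6
After 3 (consume 5 leather): leather=3 silver=6
After 4 (gather 5 leather): leather=8 silver=6
After 5 (consume 8 leather): silver=6
After 6 (consume 5 silver): silver=1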